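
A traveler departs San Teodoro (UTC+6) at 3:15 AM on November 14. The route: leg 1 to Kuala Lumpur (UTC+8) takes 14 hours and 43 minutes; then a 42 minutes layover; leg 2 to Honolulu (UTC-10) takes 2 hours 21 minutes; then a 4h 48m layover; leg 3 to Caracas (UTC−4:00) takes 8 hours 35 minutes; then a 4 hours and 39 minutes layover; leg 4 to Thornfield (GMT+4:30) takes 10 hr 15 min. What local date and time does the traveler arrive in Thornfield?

11:48 PM on November 15

Convert departure to UTC: 3:15 AM − 6:00 = 9:15 PM UTC on Nov 13.
Add 14 hours and 43 minutes leg 1 → 11:58 AM UTC (Nov 14).
Add 42 minutes layover in Kuala Lumpur → 12:40 PM UTC.
Add 2 hours 21 minutes leg 2 → 3:01 PM UTC.
Add 4 hours 48 minutes layover in Honolulu → 7:49 PM UTC.
Add 8 hours 35 minutes leg 3 → 4:24 AM UTC (Nov 15).
Add 4 hours 39 minutes layover in Caracas → 9:03 AM UTC.
Add 10 hours and 15 minutes leg 4 → 7:18 PM UTC.
Thornfield is UTC+4:30, so local arrival = 7:18 PM + 4:30 = 11:48 PM on Nov 15.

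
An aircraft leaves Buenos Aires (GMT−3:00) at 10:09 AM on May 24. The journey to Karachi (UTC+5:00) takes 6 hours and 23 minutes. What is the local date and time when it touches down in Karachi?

Convert departure to UTC: 10:09 AM + 3:00 = 1:09 PM UTC on May 24.
Add 6 hours and 23 minutes travel time → 7:32 PM UTC.
Karachi is UTC+5:00, so local arrival = 7:32 PM + 5:00 = 12:32 AM on May 25.

12:32 AM on May 25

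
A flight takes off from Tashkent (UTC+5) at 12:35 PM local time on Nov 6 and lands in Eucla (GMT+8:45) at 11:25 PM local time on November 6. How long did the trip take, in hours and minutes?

7 hours 5 minutes

Eucla is 3:45 ahead of Tashkent.
Clock-face elapsed time (ignoring zones) is 10 hours 50 minutes.
Actual elapsed = 10 hours 50 minutes − 3:45 = 7 hours 5 minutes.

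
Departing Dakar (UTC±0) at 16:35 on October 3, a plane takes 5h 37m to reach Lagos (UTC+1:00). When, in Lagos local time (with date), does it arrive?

23:12 on Oct 3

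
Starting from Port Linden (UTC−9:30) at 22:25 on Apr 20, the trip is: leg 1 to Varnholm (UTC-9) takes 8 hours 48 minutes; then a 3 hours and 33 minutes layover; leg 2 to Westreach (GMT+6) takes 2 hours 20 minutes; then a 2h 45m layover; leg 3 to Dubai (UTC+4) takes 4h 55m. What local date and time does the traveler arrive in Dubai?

Convert departure to UTC: 22:25 + 9:30 = 07:55 UTC on Apr 21.
Add 8 hours 48 minutes leg 1 → 16:43 UTC.
Add 3 hours 33 minutes layover in Varnholm → 20:16 UTC.
Add 2 hours 20 minutes leg 2 → 22:36 UTC.
Add 2 hours and 45 minutes layover in Westreach → 01:21 UTC (Apr 22).
Add 4 hours and 55 minutes leg 3 → 06:16 UTC.
Dubai is UTC+4:00, so local arrival = 06:16 + 4:00 = 10:16 on Apr 22.

10:16 on Apr 22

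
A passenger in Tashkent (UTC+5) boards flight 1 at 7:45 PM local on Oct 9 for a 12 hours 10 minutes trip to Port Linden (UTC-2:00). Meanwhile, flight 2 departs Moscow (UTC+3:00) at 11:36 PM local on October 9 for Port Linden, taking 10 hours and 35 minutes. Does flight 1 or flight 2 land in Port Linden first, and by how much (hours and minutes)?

the first, by 4 hours 16 minutes

Flight 1 in UTC: 7:45 PM − 5:00 = 2:45 PM on Oct 9.
+12 hours and 10 minutes → arrive 2:55 AM UTC on Oct 10.
Flight 2 in UTC: 11:36 PM − 3:00 = 8:36 PM on Oct 9.
+10 hours and 35 minutes → arrive 7:11 AM UTC on Oct 10.
Flight 1 lands earlier by 4 hours 16 minutes.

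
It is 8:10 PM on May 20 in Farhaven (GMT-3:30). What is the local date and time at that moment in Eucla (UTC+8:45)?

8:25 AM on May 21

Eucla is 12:15 ahead of Farhaven.
Shift by the zone difference: 8:10 PM + 12:15 = 8:25 AM on May 21 in Eucla.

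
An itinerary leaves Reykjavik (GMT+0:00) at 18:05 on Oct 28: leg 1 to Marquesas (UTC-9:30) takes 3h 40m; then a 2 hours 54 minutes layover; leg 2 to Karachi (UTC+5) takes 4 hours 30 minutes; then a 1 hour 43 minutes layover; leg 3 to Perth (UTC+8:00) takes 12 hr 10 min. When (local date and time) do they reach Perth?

03:02 on Oct 30

Reykjavik is at UTC+0, so departure is already 18:05 UTC on Oct 28.
Add 3 hours and 40 minutes leg 1 → 21:45 UTC.
Add 2 hours and 54 minutes layover in Marquesas → 00:39 UTC (Oct 29).
Add 4 hours and 30 minutes leg 2 → 05:09 UTC.
Add 1 hour and 43 minutes layover in Karachi → 06:52 UTC.
Add 12 hours 10 minutes leg 3 → 19:02 UTC.
Perth is UTC+8:00, so local arrival = 19:02 + 8:00 = 03:02 on Oct 30.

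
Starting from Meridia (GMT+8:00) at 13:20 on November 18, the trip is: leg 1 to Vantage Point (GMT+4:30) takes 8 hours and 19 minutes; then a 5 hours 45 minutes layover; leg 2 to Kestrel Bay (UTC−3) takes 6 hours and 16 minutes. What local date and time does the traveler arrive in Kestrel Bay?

Convert departure to UTC: 13:20 − 8:00 = 05:20 UTC on Nov 18.
Add 8 hours and 19 minutes leg 1 → 13:39 UTC.
Add 5 hours 45 minutes layover in Vantage Point → 19:24 UTC.
Add 6 hours 16 minutes leg 2 → 01:40 UTC (Nov 19).
Kestrel Bay is UTC−3:00, so local arrival = 01:40 − 3:00 = 22:40 on Nov 18.

22:40 on November 18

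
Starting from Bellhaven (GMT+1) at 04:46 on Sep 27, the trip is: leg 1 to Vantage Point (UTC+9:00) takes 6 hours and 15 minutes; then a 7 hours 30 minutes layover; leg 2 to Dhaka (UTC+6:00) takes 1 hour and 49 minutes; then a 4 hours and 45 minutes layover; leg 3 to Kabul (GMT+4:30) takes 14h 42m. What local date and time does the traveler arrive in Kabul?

19:17 on September 28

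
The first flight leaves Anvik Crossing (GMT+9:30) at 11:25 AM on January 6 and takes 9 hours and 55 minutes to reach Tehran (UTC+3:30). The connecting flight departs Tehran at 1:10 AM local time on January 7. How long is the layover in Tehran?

9 hours 50 minutes

Convert departure to UTC: 11:25 AM − 9:30 = 1:55 AM UTC on Jan 6.
Add 9 hours 55 minutes flight time → 11:50 AM UTC.
Tehran is UTC+3:30, so local arrival = 11:50 AM + 3:30 = 3:20 PM on Jan 6.
Layover = 1:10 AM − 3:20 PM (+1 day) = 9 hours 50 minutes.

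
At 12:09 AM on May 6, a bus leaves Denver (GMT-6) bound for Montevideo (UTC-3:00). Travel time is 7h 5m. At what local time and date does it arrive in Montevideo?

10:14 AM on May 6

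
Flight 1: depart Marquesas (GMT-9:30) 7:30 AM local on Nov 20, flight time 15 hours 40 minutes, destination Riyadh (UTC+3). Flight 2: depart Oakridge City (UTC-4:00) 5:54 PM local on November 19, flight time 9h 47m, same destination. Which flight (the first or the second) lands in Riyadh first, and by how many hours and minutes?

Flight 1 in UTC: 7:30 AM + 9:30 = 5:00 PM on Nov 20.
+15 hours 40 minutes → arrive 8:40 AM UTC on Nov 21.
Flight 2 in UTC: 5:54 PM + 4:00 = 9:54 PM on Nov 19.
+9 hours and 47 minutes → arrive 7:41 AM UTC on Nov 20.
Flight 2 lands earlier by 24 hours 59 minutes.

the second, by 24 hours 59 minutes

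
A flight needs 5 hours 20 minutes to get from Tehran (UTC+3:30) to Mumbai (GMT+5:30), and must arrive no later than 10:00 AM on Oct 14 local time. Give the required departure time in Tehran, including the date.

2:40 AM on October 14

Target arrival in UTC: 10:00 AM − 5:30 = 4:30 AM on Oct 14.
Subtract 5 hours and 20 minutes → departure 11:10 PM UTC on Oct 13.
Tehran is UTC+3:30: 11:10 PM + 3:30 = 2:40 AM on Oct 14.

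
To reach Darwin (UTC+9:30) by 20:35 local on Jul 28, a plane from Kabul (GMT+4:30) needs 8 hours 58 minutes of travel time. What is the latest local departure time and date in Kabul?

06:37 on July 28

Target arrival in UTC: 20:35 − 9:30 = 11:05 on Jul 28.
Subtract 8 hours 58 minutes → departure 02:07 UTC on Jul 28.
Kabul is UTC+4:30: 02:07 + 4:30 = 06:37 on Jul 28.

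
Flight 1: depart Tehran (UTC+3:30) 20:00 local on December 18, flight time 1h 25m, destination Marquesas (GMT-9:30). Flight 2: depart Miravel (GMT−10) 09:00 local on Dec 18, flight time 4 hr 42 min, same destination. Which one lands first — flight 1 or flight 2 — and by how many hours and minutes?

the first, by 5 hours 47 minutes

Flight 1 in UTC: 20:00 − 3:30 = 16:30 on Dec 18.
+1 hour and 25 minutes → arrive 17:55 UTC on Dec 18.
Flight 2 in UTC: 09:00 + 10:00 = 19:00 on Dec 18.
+4 hours and 42 minutes → arrive 23:42 UTC on Dec 18.
Flight 1 lands earlier by 5 hours 47 minutes.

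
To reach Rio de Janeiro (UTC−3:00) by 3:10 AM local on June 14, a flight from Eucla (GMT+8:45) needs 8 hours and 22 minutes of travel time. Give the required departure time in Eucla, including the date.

6:33 AM on June 14

Target arrival in UTC: 3:10 AM + 3:00 = 6:10 AM on Jun 14.
Subtract 8 hours and 22 minutes → departure 9:48 PM UTC on Jun 13.
Eucla is UTC+8:45: 9:48 PM + 8:45 = 6:33 AM on Jun 14.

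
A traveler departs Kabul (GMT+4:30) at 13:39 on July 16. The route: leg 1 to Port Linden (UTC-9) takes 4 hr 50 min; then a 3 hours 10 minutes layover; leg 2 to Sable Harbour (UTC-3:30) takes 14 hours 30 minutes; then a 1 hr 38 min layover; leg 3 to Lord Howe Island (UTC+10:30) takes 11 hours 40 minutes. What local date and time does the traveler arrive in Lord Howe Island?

07:27 on Jul 18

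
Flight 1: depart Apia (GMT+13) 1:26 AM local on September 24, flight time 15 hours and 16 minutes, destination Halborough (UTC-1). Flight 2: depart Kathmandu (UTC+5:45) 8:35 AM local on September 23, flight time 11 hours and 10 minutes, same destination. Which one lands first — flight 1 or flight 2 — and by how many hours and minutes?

Flight 1 in UTC: 1:26 AM − 13:00 = 12:26 PM on Sep 23.
+15 hours and 16 minutes → arrive 3:42 AM UTC on Sep 24.
Flight 2 in UTC: 8:35 AM − 5:45 = 2:50 AM on Sep 23.
+11 hours and 10 minutes → arrive 2:00 PM UTC on Sep 23.
Flight 2 lands earlier by 13 hours 42 minutes.

the second, by 13 hours 42 minutes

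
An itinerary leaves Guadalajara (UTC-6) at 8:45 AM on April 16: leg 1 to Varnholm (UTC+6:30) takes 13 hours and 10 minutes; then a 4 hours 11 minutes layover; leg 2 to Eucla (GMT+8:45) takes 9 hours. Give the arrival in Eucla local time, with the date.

1:51 AM on April 18

Convert departure to UTC: 8:45 AM + 6:00 = 2:45 PM UTC on Apr 16.
Add 13 hours 10 minutes leg 1 → 3:55 AM UTC (Apr 17).
Add 4 hours and 11 minutes layover in Varnholm → 8:06 AM UTC.
Add 9 hours leg 2 → 5:06 PM UTC.
Eucla is UTC+8:45, so local arrival = 5:06 PM + 8:45 = 1:51 AM on Apr 18.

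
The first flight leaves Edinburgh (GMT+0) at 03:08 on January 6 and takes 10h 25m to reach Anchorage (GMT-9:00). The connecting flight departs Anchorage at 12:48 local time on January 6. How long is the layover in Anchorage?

Edinburgh is at UTC+0, so departure is already 03:08 UTC on Jan 6.
Add 10 hours and 25 minutes flight time → 13:33 UTC.
Anchorage is UTC−9:00, so local arrival = 13:33 − 9:00 = 04:33 on Jan 6.
Layover = 12:48 − 04:33 = 8 hours 15 minutes.

8 hours 15 minutes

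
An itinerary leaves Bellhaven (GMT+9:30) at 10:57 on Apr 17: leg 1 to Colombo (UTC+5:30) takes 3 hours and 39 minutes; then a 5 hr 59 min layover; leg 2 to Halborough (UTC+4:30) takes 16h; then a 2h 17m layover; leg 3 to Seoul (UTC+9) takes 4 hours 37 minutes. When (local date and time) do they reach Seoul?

18:59 on April 18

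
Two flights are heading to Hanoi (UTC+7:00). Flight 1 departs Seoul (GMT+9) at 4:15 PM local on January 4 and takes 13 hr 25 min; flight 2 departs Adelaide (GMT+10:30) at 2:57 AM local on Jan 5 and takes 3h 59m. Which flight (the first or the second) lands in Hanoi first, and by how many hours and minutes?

the second, by 14 minutes

Flight 1 in UTC: 4:15 PM − 9:00 = 7:15 AM on Jan 4.
+13 hours 25 minutes → arrive 8:40 PM UTC on Jan 4.
Flight 2 in UTC: 2:57 AM − 10:30 = 4:27 PM on Jan 4.
+3 hours and 59 minutes → arrive 8:26 PM UTC on Jan 4.
Flight 2 lands earlier by 14 minutes.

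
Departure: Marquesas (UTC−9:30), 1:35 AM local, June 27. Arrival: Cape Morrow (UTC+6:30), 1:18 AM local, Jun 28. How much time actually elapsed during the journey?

Cape Morrow is 16:00 ahead of Marquesas.
Clock-face elapsed time (ignoring zones) is 23 hours 43 minutes.
Actual elapsed = 23 hours 43 minutes − 16:00 = 7 hours 43 minutes.

7 hours 43 minutes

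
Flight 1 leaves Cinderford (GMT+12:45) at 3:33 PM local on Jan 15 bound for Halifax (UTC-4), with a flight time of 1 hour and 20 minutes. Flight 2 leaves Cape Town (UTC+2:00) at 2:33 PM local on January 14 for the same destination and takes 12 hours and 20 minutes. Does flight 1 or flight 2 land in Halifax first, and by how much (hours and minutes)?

Flight 1 in UTC: 3:33 PM − 12:45 = 2:48 AM on Jan 15.
+1 hour and 20 minutes → arrive 4:08 AM UTC on Jan 15.
Flight 2 in UTC: 2:33 PM − 2:00 = 12:33 PM on Jan 14.
+12 hours 20 minutes → arrive 12:53 AM UTC on Jan 15.
Flight 2 lands earlier by 3 hours 15 minutes.

the second, by 3 hours 15 minutes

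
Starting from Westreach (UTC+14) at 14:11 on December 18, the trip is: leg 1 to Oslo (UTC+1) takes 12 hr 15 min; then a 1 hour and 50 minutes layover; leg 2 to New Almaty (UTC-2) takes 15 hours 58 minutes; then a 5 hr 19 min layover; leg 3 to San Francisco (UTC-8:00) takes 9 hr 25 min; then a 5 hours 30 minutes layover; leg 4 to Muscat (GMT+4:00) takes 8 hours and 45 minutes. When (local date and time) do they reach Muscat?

Convert departure to UTC: 14:11 − 14:00 = 00:11 UTC on Dec 18.
Add 12 hours 15 minutes leg 1 → 12:26 UTC.
Add 1 hour and 50 minutes layover in Oslo → 14:16 UTC.
Add 15 hours and 58 minutes leg 2 → 06:14 UTC (Dec 19).
Add 5 hours 19 minutes layover in New Almaty → 11:33 UTC.
Add 9 hours 25 minutes leg 3 → 20:58 UTC.
Add 5 hours and 30 minutes layover in San Francisco → 02:28 UTC (Dec 20).
Add 8 hours 45 minutes leg 4 → 11:13 UTC.
Muscat is UTC+4:00, so local arrival = 11:13 + 4:00 = 15:13 on Dec 20.

15:13 on December 20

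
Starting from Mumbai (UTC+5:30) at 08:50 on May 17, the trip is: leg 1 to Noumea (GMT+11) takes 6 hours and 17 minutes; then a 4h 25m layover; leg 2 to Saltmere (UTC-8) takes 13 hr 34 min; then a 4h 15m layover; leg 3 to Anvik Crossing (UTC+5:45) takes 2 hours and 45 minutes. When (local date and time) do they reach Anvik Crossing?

Convert departure to UTC: 08:50 − 5:30 = 03:20 UTC on May 17.
Add 6 hours and 17 minutes leg 1 → 09:37 UTC.
Add 4 hours and 25 minutes layover in Noumea → 14:02 UTC.
Add 13 hours and 34 minutes leg 2 → 03:36 UTC (May 18).
Add 4 hours and 15 minutes layover in Saltmere → 07:51 UTC.
Add 2 hours 45 minutes leg 3 → 10:36 UTC.
Anvik Crossing is UTC+5:45, so local arrival = 10:36 + 5:45 = 16:21 on May 18.

16:21 on May 18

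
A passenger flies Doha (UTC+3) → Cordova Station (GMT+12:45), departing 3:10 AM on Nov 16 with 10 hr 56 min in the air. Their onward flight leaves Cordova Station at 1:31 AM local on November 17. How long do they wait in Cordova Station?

1 hour 40 minutes

Convert departure to UTC: 3:10 AM − 3:00 = 12:10 AM UTC on Nov 16.
Add 10 hours and 56 minutes flight time → 11:06 AM UTC.
Cordova Station is UTC+12:45, so local arrival = 11:06 AM + 12:45 = 11:51 PM on Nov 16.
Layover = 1:31 AM − 11:51 PM (+1 day) = 1 hour 40 minutes.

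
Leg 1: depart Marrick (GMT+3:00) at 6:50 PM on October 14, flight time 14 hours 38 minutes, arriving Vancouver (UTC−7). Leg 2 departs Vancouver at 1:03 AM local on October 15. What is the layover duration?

1 hour 35 minutes

Convert departure to UTC: 6:50 PM − 3:00 = 3:50 PM UTC on Oct 14.
Add 14 hours and 38 minutes flight time → 6:28 AM UTC (Oct 15).
Vancouver is UTC−7:00, so local arrival = 6:28 AM − 7:00 = 11:28 PM on Oct 14.
Layover = 1:03 AM − 11:28 PM (+1 day) = 1 hour 35 minutes.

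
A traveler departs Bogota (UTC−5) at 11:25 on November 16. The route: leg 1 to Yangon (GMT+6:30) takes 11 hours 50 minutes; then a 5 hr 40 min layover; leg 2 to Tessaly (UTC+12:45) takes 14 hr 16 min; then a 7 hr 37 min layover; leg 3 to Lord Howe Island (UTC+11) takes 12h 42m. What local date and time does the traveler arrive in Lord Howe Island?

Convert departure to UTC: 11:25 + 5:00 = 16:25 UTC on Nov 16.
Add 11 hours and 50 minutes leg 1 → 04:15 UTC (Nov 17).
Add 5 hours and 40 minutes layover in Yangon → 09:55 UTC.
Add 14 hours 16 minutes leg 2 → 00:11 UTC (Nov 18).
Add 7 hours 37 minutes layover in Tessaly → 07:48 UTC.
Add 12 hours and 42 minutes leg 3 → 20:30 UTC.
Lord Howe Island is UTC+11:00, so local arrival = 20:30 + 11:00 = 07:30 on Nov 19.

07:30 on November 19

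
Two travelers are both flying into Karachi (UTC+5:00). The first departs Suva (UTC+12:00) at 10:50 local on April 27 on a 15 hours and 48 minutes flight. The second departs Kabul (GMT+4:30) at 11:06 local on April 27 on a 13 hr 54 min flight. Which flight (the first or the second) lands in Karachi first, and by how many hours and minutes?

Flight 1 in UTC: 10:50 − 12:00 = 22:50 on Apr 26.
+15 hours 48 minutes → arrive 14:38 UTC on Apr 27.
Flight 2 in UTC: 11:06 − 4:30 = 06:36 on Apr 27.
+13 hours 54 minutes → arrive 20:30 UTC on Apr 27.
Flight 1 lands earlier by 5 hours 52 minutes.

the first, by 5 hours 52 minutes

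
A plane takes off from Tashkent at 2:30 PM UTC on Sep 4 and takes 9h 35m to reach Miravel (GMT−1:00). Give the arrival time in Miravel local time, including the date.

Departure is given in UTC: 2:30 PM on Sep 4.
Add 9 hours and 35 minutes → 12:05 AM UTC (Sep 5).
Miravel is UTC−1:00: 12:05 AM − 1:00 = 11:05 PM on Sep 4.

11:05 PM on September 4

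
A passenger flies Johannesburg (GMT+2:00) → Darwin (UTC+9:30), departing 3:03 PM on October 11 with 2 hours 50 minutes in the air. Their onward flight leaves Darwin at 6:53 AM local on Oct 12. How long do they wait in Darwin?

Convert departure to UTC: 3:03 PM − 2:00 = 1:03 PM UTC on Oct 11.
Add 2 hours and 50 minutes flight time → 3:53 PM UTC.
Darwin is UTC+9:30, so local arrival = 3:53 PM + 9:30 = 1:23 AM on Oct 12.
Layover = 6:53 AM − 1:23 AM = 5 hours 30 minutes.

5 hours 30 minutes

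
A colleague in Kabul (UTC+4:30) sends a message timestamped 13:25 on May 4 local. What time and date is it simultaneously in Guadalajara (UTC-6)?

In UTC: 13:25 − 4:30 = 08:55 on May 4.
Guadalajara is UTC−6:00: 08:55 − 6:00 = 02:55 on May 4.

02:55 on May 4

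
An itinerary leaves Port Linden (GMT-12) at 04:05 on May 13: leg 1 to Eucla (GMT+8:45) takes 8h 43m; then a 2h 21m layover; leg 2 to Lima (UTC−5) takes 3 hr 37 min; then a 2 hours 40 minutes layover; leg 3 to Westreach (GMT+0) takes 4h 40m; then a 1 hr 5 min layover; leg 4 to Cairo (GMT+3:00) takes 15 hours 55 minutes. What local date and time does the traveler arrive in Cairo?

Convert departure to UTC: 04:05 + 12:00 = 16:05 UTC on May 13.
Add 8 hours and 43 minutes leg 1 → 00:48 UTC (May 14).
Add 2 hours 21 minutes layover in Eucla → 03:09 UTC.
Add 3 hours 37 minutes leg 2 → 06:46 UTC.
Add 2 hours and 40 minutes layover in Lima → 09:26 UTC.
Add 4 hours and 40 minutes leg 3 → 14:06 UTC.
Add 1 hour and 5 minutes layover in Westreach → 15:11 UTC.
Add 15 hours 55 minutes leg 4 → 07:06 UTC (May 15).
Cairo is UTC+3:00, so local arrival = 07:06 + 3:00 = 10:06 on May 15.

10:06 on May 15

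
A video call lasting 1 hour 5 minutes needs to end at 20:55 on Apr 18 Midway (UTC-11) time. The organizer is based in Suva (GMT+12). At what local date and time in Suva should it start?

18:50 on April 19

Target end time in UTC: 20:55 + 11:00 = 07:55 on Apr 19.
Subtract 1 hour and 5 minutes → start 06:50 UTC on Apr 19.
Suva is UTC+12:00: 06:50 + 12:00 = 18:50 on Apr 19.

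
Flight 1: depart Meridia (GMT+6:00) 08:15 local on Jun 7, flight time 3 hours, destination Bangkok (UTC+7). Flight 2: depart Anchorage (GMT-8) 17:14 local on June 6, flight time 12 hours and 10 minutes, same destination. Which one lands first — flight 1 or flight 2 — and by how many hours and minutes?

Flight 1 in UTC: 08:15 − 6:00 = 02:15 on Jun 7.
+3 hours → arrive 05:15 UTC on Jun 7.
Flight 2 in UTC: 17:14 + 8:00 = 01:14 on Jun 7.
+12 hours 10 minutes → arrive 13:24 UTC on Jun 7.
Flight 1 lands earlier by 8 hours 9 minutes.

the first, by 8 hours 9 minutes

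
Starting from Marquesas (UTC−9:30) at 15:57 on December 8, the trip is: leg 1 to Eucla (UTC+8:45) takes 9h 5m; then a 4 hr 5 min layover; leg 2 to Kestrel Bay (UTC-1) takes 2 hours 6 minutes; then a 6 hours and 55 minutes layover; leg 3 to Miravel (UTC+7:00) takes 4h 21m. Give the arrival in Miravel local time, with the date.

10:59 on December 10

Convert departure to UTC: 15:57 + 9:30 = 01:27 UTC on Dec 9.
Add 9 hours 5 minutes leg 1 → 10:32 UTC.
Add 4 hours 5 minutes layover in Eucla → 14:37 UTC.
Add 2 hours 6 minutes leg 2 → 16:43 UTC.
Add 6 hours 55 minutes layover in Kestrel Bay → 23:38 UTC.
Add 4 hours 21 minutes leg 3 → 03:59 UTC (Dec 10).
Miravel is UTC+7:00, so local arrival = 03:59 + 7:00 = 10:59 on Dec 10.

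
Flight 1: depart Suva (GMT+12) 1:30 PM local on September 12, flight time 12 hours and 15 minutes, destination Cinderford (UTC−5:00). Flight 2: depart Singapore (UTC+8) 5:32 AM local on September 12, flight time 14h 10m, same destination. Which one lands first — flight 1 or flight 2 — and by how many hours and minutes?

the second, by 2 hours 3 minutes

Flight 1 in UTC: 1:30 PM − 12:00 = 1:30 AM on Sep 12.
+12 hours and 15 minutes → arrive 1:45 PM UTC on Sep 12.
Flight 2 in UTC: 5:32 AM − 8:00 = 9:32 PM on Sep 11.
+14 hours and 10 minutes → arrive 11:42 AM UTC on Sep 12.
Flight 2 lands earlier by 2 hours 3 minutes.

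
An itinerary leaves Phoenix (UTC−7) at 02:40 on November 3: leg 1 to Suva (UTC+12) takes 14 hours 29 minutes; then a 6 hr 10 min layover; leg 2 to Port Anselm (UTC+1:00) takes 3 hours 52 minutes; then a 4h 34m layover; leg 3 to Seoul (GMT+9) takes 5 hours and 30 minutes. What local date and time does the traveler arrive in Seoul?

Convert departure to UTC: 02:40 + 7:00 = 09:40 UTC on Nov 3.
Add 14 hours and 29 minutes leg 1 → 00:09 UTC (Nov 4).
Add 6 hours and 10 minutes layover in Suva → 06:19 UTC.
Add 3 hours 52 minutes leg 2 → 10:11 UTC.
Add 4 hours and 34 minutes layover in Port Anselm → 14:45 UTC.
Add 5 hours and 30 minutes leg 3 → 20:15 UTC.
Seoul is UTC+9:00, so local arrival = 20:15 + 9:00 = 05:15 on Nov 5.

05:15 on November 5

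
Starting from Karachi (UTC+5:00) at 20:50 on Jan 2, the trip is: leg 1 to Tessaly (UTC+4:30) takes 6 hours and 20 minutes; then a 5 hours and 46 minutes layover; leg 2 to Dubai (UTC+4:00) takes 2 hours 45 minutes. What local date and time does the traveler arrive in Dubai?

10:41 on Jan 3

Convert departure to UTC: 20:50 − 5:00 = 15:50 UTC on Jan 2.
Add 6 hours 20 minutes leg 1 → 22:10 UTC.
Add 5 hours 46 minutes layover in Tessaly → 03:56 UTC (Jan 3).
Add 2 hours and 45 minutes leg 2 → 06:41 UTC.
Dubai is UTC+4:00, so local arrival = 06:41 + 4:00 = 10:41 on Jan 3.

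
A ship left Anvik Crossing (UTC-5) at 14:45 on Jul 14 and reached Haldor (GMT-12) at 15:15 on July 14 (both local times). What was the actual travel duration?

Departure in UTC: 14:45 + 5:00 = 19:45 on Jul 14.
Arrival in UTC: 15:15 + 12:00 = 03:15 on Jul 15.
Elapsed = 03:15 − 19:45 (+1 day) = 7 hours 30 minutes.

7 hours 30 minutes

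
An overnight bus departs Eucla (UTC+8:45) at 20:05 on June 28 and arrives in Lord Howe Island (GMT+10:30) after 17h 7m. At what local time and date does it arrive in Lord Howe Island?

14:57 on June 29

Convert departure to UTC: 20:05 − 8:45 = 11:20 UTC on Jun 28.
Add 17 hours 7 minutes travel time → 04:27 UTC (Jun 29).
Lord Howe Island is UTC+10:30, so local arrival = 04:27 + 10:30 = 14:57 on Jun 29.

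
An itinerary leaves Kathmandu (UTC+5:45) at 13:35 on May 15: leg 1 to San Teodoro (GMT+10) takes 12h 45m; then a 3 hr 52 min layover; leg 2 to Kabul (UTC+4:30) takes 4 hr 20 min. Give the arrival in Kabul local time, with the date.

09:17 on May 16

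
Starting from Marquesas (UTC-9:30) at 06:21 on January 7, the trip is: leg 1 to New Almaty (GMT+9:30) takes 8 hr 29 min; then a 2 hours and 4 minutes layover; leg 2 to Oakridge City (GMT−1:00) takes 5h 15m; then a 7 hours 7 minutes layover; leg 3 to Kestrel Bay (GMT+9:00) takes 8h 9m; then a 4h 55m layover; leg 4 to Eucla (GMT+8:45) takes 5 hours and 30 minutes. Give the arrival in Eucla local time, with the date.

Convert departure to UTC: 06:21 + 9:30 = 15:51 UTC on Jan 7.
Add 8 hours 29 minutes leg 1 → 00:20 UTC (Jan 8).
Add 2 hours and 4 minutes layover in New Almaty → 02:24 UTC.
Add 5 hours 15 minutes leg 2 → 07:39 UTC.
Add 7 hours and 7 minutes layover in Oakridge City → 14:46 UTC.
Add 8 hours 9 minutes leg 3 → 22:55 UTC.
Add 4 hours 55 minutes layover in Kestrel Bay → 03:50 UTC (Jan 9).
Add 5 hours 30 minutes leg 4 → 09:20 UTC.
Eucla is UTC+8:45, so local arrival = 09:20 + 8:45 = 18:05 on Jan 9.

18:05 on January 9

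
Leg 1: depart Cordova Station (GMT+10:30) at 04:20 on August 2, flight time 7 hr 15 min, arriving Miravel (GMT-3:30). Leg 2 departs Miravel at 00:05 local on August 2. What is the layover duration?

Convert departure to UTC: 04:20 − 10:30 = 17:50 UTC on Aug 1.
Add 7 hours 15 minutes flight time → 01:05 UTC (Aug 2).
Miravel is UTC−3:30, so local arrival = 01:05 − 3:30 = 21:35 on Aug 1.
Layover = 00:05 − 21:35 (+1 day) = 2 hours 30 minutes.

2 hours 30 minutes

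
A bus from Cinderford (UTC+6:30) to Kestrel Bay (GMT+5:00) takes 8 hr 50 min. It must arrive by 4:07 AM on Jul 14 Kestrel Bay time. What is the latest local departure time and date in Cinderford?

8:47 PM on Jul 13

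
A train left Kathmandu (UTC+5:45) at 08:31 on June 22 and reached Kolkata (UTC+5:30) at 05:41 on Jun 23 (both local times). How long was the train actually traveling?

Kolkata is 0:15 behind Kathmandu.
Clock-face elapsed time (ignoring zones) is 21 hours 10 minutes.
Actual elapsed = 21 hours 10 minutes + 0:15 = 21 hours 25 minutes.

21 hours 25 minutes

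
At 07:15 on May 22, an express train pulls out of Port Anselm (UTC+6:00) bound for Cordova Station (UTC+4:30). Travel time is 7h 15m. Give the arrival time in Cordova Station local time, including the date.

13:00 on May 22

Cordova Station is 1:30 behind Port Anselm.
After 7 hours and 15 minutes it is 14:30 in Port Anselm.
Shift by the zone difference: 14:30 − 1:30 = 13:00 on May 22 in Cordova Station.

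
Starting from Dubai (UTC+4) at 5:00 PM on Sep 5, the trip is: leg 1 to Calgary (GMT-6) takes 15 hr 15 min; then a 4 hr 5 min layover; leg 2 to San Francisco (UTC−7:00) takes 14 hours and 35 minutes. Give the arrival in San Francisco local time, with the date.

3:55 PM on Sep 6

Convert departure to UTC: 5:00 PM − 4:00 = 1:00 PM UTC on Sep 5.
Add 15 hours 15 minutes leg 1 → 4:15 AM UTC (Sep 6).
Add 4 hours 5 minutes layover in Calgary → 8:20 AM UTC.
Add 14 hours and 35 minutes leg 2 → 10:55 PM UTC.
San Francisco is UTC−7:00, so local arrival = 10:55 PM − 7:00 = 3:55 PM on Sep 6.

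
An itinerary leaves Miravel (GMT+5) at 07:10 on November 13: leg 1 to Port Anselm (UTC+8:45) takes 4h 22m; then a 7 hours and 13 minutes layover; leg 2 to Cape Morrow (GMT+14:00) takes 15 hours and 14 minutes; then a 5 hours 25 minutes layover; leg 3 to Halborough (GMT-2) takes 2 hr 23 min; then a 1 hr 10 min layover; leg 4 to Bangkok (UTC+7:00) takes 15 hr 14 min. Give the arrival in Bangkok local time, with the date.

Convert departure to UTC: 07:10 − 5:00 = 02:10 UTC on Nov 13.
Add 4 hours and 22 minutes leg 1 → 06:32 UTC.
Add 7 hours 13 minutes layover in Port Anselm → 13:45 UTC.
Add 15 hours 14 minutes leg 2 → 04:59 UTC (Nov 14).
Add 5 hours 25 minutes layover in Cape Morrow → 10:24 UTC.
Add 2 hours and 23 minutes leg 3 → 12:47 UTC.
Add 1 hour 10 minutes layover in Halborough → 13:57 UTC.
Add 15 hours and 14 minutes leg 4 → 05:11 UTC (Nov 15).
Bangkok is UTC+7:00, so local arrival = 05:11 + 7:00 = 12:11 on Nov 15.

12:11 on November 15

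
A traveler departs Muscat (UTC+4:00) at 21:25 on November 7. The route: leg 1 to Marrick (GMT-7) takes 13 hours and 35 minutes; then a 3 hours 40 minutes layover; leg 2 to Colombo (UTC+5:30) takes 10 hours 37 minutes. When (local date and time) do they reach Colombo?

02:47 on November 9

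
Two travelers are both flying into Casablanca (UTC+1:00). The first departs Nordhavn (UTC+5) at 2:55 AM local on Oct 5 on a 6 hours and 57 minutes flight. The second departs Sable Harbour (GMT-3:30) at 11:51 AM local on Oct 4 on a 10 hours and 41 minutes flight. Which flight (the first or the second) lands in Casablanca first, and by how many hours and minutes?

the second, by 2 hours 50 minutes

Flight 1 in UTC: 2:55 AM − 5:00 = 9:55 PM on Oct 4.
+6 hours 57 minutes → arrive 4:52 AM UTC on Oct 5.
Flight 2 in UTC: 11:51 AM + 3:30 = 3:21 PM on Oct 4.
+10 hours and 41 minutes → arrive 2:02 AM UTC on Oct 5.
Flight 2 lands earlier by 2 hours 50 minutes.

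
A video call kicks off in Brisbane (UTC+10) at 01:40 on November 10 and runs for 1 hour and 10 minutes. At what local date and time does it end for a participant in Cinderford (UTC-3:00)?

13:50 on November 9

Convert start to UTC: 01:40 − 10:00 = 15:40 UTC on Nov 9.
Add 1 hour and 10 minutes duration → 16:50 UTC.
Cinderford is UTC−3:00, so local end time = 16:50 − 3:00 = 13:50 on Nov 9.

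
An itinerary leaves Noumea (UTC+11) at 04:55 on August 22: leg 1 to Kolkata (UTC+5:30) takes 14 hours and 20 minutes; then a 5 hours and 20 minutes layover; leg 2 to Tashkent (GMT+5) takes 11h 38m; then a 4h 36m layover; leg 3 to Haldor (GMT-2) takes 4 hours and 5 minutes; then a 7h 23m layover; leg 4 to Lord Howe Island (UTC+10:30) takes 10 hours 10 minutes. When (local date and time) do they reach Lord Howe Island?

Convert departure to UTC: 04:55 − 11:00 = 17:55 UTC on Aug 21.
Add 14 hours and 20 minutes leg 1 → 08:15 UTC (Aug 22).
Add 5 hours 20 minutes layover in Kolkata → 13:35 UTC.
Add 11 hours and 38 minutes leg 2 → 01:13 UTC (Aug 23).
Add 4 hours and 36 minutes layover in Tashkent → 05:49 UTC.
Add 4 hours and 5 minutes leg 3 → 09:54 UTC.
Add 7 hours 23 minutes layover in Haldor → 17:17 UTC.
Add 10 hours and 10 minutes leg 4 → 03:27 UTC (Aug 24).
Lord Howe Island is UTC+10:30, so local arrival = 03:27 + 10:30 = 13:57 on Aug 24.

13:57 on Aug 24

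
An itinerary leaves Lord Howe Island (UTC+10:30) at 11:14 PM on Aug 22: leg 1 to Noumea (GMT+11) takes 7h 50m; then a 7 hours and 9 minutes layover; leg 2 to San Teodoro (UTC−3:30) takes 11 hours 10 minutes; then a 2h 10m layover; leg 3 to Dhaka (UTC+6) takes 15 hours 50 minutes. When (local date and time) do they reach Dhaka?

2:53 PM on August 24

Convert departure to UTC: 11:14 PM − 10:30 = 12:44 PM UTC on Aug 22.
Add 7 hours 50 minutes leg 1 → 8:34 PM UTC.
Add 7 hours and 9 minutes layover in Noumea → 3:43 AM UTC (Aug 23).
Add 11 hours and 10 minutes leg 2 → 2:53 PM UTC.
Add 2 hours and 10 minutes layover in San Teodoro → 5:03 PM UTC.
Add 15 hours 50 minutes leg 3 → 8:53 AM UTC (Aug 24).
Dhaka is UTC+6:00, so local arrival = 8:53 AM + 6:00 = 2:53 PM on Aug 24.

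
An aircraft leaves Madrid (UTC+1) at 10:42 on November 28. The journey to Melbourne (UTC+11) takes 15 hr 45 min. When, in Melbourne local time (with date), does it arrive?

Convert departure to UTC: 10:42 − 1:00 = 09:42 UTC on Nov 28.
Add 15 hours and 45 minutes travel time → 01:27 UTC (Nov 29).
Melbourne is UTC+11:00, so local arrival = 01:27 + 11:00 = 12:27 on Nov 29.

12:27 on Nov 29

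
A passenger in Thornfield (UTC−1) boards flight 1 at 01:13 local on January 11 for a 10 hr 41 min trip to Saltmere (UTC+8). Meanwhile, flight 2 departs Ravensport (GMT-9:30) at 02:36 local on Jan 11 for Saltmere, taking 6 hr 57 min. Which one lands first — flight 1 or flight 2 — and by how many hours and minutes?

the first, by 6 hours 9 minutes

Flight 1 in UTC: 01:13 + 1:00 = 02:13 on Jan 11.
+10 hours 41 minutes → arrive 12:54 UTC on Jan 11.
Flight 2 in UTC: 02:36 + 9:30 = 12:06 on Jan 11.
+6 hours and 57 minutes → arrive 19:03 UTC on Jan 11.
Flight 1 lands earlier by 6 hours 9 minutes.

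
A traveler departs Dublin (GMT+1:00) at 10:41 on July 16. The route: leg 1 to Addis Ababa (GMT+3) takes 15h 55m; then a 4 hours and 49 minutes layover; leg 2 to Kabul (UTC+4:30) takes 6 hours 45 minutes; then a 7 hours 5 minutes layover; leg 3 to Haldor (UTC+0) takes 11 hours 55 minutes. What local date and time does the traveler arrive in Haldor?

08:10 on July 18

Convert departure to UTC: 10:41 − 1:00 = 09:41 UTC on Jul 16.
Add 15 hours 55 minutes leg 1 → 01:36 UTC (Jul 17).
Add 4 hours and 49 minutes layover in Addis Ababa → 06:25 UTC.
Add 6 hours 45 minutes leg 2 → 13:10 UTC.
Add 7 hours 5 minutes layover in Kabul → 20:15 UTC.
Add 11 hours 55 minutes leg 3 → 08:10 UTC (Jul 18).
Haldor is UTC+0, so local arrival is the same: 08:10 on Jul 18.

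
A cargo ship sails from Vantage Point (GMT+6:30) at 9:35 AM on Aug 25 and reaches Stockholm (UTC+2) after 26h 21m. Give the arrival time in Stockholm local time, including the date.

7:26 AM on August 26

Convert departure to UTC: 9:35 AM − 6:30 = 3:05 AM UTC on Aug 25.
Add 26 hours and 21 minutes travel time → 5:26 AM UTC (Aug 26).
Stockholm is UTC+2:00, so local arrival = 5:26 AM + 2:00 = 7:26 AM on Aug 26.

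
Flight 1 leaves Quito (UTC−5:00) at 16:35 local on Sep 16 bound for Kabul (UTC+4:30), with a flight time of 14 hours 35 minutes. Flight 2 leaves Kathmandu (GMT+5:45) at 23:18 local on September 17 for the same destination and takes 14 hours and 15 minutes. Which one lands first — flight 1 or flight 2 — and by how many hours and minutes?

Flight 1 in UTC: 16:35 + 5:00 = 21:35 on Sep 16.
+14 hours 35 minutes → arrive 12:10 UTC on Sep 17.
Flight 2 in UTC: 23:18 − 5:45 = 17:33 on Sep 17.
+14 hours and 15 minutes → arrive 07:48 UTC on Sep 18.
Flight 1 lands earlier by 19 hours 38 minutes.

the first, by 19 hours 38 minutes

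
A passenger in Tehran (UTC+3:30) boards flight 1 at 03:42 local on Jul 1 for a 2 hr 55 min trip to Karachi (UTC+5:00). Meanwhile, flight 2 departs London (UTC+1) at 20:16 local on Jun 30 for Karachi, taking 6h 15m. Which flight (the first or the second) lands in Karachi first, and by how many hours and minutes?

the second, by 1 hour 36 minutes

Flight 1 in UTC: 03:42 − 3:30 = 00:12 on Jul 1.
+2 hours 55 minutes → arrive 03:07 UTC on Jul 1.
Flight 2 in UTC: 20:16 − 1:00 = 19:16 on Jun 30.
+6 hours 15 minutes → arrive 01:31 UTC on Jul 1.
Flight 2 lands earlier by 1 hour 36 minutes.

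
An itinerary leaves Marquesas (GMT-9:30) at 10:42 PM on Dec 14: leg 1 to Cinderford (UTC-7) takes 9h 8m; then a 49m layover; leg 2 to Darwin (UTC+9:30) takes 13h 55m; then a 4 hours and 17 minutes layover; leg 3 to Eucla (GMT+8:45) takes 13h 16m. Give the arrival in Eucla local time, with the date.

10:22 AM on Dec 17

Convert departure to UTC: 10:42 PM + 9:30 = 8:12 AM UTC on Dec 15.
Add 9 hours and 8 minutes leg 1 → 5:20 PM UTC.
Add 49 minutes layover in Cinderford → 6:09 PM UTC.
Add 13 hours and 55 minutes leg 2 → 8:04 AM UTC (Dec 16).
Add 4 hours and 17 minutes layover in Darwin → 12:21 PM UTC.
Add 13 hours 16 minutes leg 3 → 1:37 AM UTC (Dec 17).
Eucla is UTC+8:45, so local arrival = 1:37 AM + 8:45 = 10:22 AM on Dec 17.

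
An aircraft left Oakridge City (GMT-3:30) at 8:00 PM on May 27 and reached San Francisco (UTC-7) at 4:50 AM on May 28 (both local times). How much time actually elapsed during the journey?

Departure in UTC: 8:00 PM + 3:30 = 11:30 PM on May 27.
Arrival in UTC: 4:50 AM + 7:00 = 11:50 AM on May 28.
Elapsed = 11:50 AM − 11:30 PM (+1 day) = 12 hours 20 minutes.

12 hours 20 minutes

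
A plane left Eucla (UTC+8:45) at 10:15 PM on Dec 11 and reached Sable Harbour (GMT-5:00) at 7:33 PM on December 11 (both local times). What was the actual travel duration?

11 hours 3 minutes

Departure in UTC: 10:15 PM − 8:45 = 1:30 PM on Dec 11.
Arrival in UTC: 7:33 PM + 5:00 = 12:33 AM on Dec 12.
Elapsed = 12:33 AM − 1:30 PM (+1 day) = 11 hours 3 minutes.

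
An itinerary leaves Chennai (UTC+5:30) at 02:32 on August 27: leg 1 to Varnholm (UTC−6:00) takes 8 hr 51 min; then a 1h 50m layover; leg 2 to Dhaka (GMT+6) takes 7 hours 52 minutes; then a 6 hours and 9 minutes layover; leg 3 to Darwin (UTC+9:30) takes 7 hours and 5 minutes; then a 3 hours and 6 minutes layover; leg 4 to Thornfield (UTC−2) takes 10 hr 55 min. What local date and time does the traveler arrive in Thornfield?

16:50 on August 28

Convert departure to UTC: 02:32 − 5:30 = 21:02 UTC on Aug 26.
Add 8 hours and 51 minutes leg 1 → 05:53 UTC (Aug 27).
Add 1 hour and 50 minutes layover in Varnholm → 07:43 UTC.
Add 7 hours 52 minutes leg 2 → 15:35 UTC.
Add 6 hours and 9 minutes layover in Dhaka → 21:44 UTC.
Add 7 hours 5 minutes leg 3 → 04:49 UTC (Aug 28).
Add 3 hours and 6 minutes layover in Darwin → 07:55 UTC.
Add 10 hours 55 minutes leg 4 → 18:50 UTC.
Thornfield is UTC−2:00, so local arrival = 18:50 − 2:00 = 16:50 on Aug 28.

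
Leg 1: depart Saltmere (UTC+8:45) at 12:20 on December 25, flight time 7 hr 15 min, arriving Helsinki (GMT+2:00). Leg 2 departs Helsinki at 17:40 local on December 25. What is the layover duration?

Convert departure to UTC: 12:20 − 8:45 = 03:35 UTC on Dec 25.
Add 7 hours and 15 minutes flight time → 10:50 UTC.
Helsinki is UTC+2:00, so local arrival = 10:50 + 2:00 = 12:50 on Dec 25.
Layover = 17:40 − 12:50 = 4 hours 50 minutes.

4 hours 50 minutes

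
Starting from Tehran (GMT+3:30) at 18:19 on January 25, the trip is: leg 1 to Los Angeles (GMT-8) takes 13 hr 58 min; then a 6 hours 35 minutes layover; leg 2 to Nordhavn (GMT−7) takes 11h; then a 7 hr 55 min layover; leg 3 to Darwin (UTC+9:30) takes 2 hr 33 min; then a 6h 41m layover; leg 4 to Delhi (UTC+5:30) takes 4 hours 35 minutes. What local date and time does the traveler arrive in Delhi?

01:36 on January 28

Convert departure to UTC: 18:19 − 3:30 = 14:49 UTC on Jan 25.
Add 13 hours and 58 minutes leg 1 → 04:47 UTC (Jan 26).
Add 6 hours 35 minutes layover in Los Angeles → 11:22 UTC.
Add 11 hours leg 2 → 22:22 UTC.
Add 7 hours 55 minutes layover in Nordhavn → 06:17 UTC (Jan 27).
Add 2 hours and 33 minutes leg 3 → 08:50 UTC.
Add 6 hours 41 minutes layover in Darwin → 15:31 UTC.
Add 4 hours and 35 minutes leg 4 → 20:06 UTC.
Delhi is UTC+5:30, so local arrival = 20:06 + 5:30 = 01:36 on Jan 28.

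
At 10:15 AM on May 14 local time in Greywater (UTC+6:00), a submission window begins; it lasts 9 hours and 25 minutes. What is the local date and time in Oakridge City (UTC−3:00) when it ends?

10:40 AM on May 14

Convert start to UTC: 10:15 AM − 6:00 = 4:15 AM UTC on May 14.
Add 9 hours and 25 minutes duration → 1:40 PM UTC.
Oakridge City is UTC−3:00, so local end time = 1:40 PM − 3:00 = 10:40 AM on May 14.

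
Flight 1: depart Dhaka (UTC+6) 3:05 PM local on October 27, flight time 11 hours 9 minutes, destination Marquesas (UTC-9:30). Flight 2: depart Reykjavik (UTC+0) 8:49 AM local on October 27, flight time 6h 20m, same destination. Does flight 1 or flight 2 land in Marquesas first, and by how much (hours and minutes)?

Flight 1 in UTC: 3:05 PM − 6:00 = 9:05 AM on Oct 27.
+11 hours 9 minutes → arrive 8:14 PM UTC on Oct 27.
Flight 2 departs at 8:49 AM UTC (Oct 27).
+6 hours and 20 minutes → arrive 3:09 PM UTC on Oct 27.
Flight 2 lands earlier by 5 hours 5 minutes.

the second, by 5 hours 5 minutes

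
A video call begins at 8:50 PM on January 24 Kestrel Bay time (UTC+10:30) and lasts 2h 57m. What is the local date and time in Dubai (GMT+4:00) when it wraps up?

5:17 PM on January 24

Convert start to UTC: 8:50 PM − 10:30 = 10:20 AM UTC on Jan 24.
Add 2 hours 57 minutes duration → 1:17 PM UTC.
Dubai is UTC+4:00, so local end time = 1:17 PM + 4:00 = 5:17 PM on Jan 24.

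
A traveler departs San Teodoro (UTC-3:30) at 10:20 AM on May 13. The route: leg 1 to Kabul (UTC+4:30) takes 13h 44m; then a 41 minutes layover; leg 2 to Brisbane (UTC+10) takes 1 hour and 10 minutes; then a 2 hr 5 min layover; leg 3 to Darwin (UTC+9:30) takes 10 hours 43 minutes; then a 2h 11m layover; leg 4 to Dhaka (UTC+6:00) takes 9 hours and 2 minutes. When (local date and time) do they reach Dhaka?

Convert departure to UTC: 10:20 AM + 3:30 = 1:50 PM UTC on May 13.
Add 13 hours 44 minutes leg 1 → 3:34 AM UTC (May 14).
Add 41 minutes layover in Kabul → 4:15 AM UTC.
Add 1 hour 10 minutes leg 2 → 5:25 AM UTC.
Add 2 hours and 5 minutes layover in Brisbane → 7:30 AM UTC.
Add 10 hours and 43 minutes leg 3 → 6:13 PM UTC.
Add 2 hours 11 minutes layover in Darwin → 8:24 PM UTC.
Add 9 hours 2 minutes leg 4 → 5:26 AM UTC (May 15).
Dhaka is UTC+6:00, so local arrival = 5:26 AM + 6:00 = 11:26 AM on May 15.

11:26 AM on May 15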